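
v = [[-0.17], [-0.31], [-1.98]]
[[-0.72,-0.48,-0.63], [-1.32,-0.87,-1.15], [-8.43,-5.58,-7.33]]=v @[[4.26,2.82,3.7]]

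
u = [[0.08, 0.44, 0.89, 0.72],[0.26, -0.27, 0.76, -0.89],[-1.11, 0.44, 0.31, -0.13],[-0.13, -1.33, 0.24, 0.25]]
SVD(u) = [[0.35, -0.57, 0.59, -0.45], [-0.3, -0.63, -0.65, -0.3], [0.49, -0.43, -0.14, 0.74], [-0.74, -0.30, 0.45, 0.40]] @ diag([1.5434701849735275, 1.246046576820356, 1.1645844233511493, 1.083563951679793]) @ [[-0.32, 0.93, 0.04, 0.18],[0.25, 0.11, -0.96, 0.11],[-0.02, -0.2, 0.08, 0.98],[-0.91, -0.29, -0.28, -0.05]]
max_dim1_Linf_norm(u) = 1.33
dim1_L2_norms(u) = [1.23, 1.23, 1.24, 1.38]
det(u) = -2.43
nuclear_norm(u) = 5.04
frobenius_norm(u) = 2.54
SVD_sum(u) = [[-0.18, 0.51, 0.02, 0.1], [0.15, -0.43, -0.02, -0.08], [-0.24, 0.7, 0.03, 0.13], [0.37, -1.06, -0.05, -0.20]] + [[-0.18, -0.08, 0.67, -0.08], [-0.2, -0.08, 0.75, -0.09], [-0.14, -0.06, 0.52, -0.06], [-0.09, -0.04, 0.36, -0.04]] + [[-0.01, -0.14, 0.06, 0.67], [0.02, 0.15, -0.06, -0.74], [0.0, 0.03, -0.01, -0.16], [-0.01, -0.1, 0.04, 0.52]] + [[0.45, 0.14, 0.14, 0.03], [0.29, 0.09, 0.09, 0.02], [-0.74, -0.24, -0.22, -0.04], [-0.39, -0.13, -0.12, -0.02]]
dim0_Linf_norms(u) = [1.11, 1.33, 0.89, 0.89]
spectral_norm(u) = 1.54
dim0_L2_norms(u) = [1.15, 1.49, 1.23, 1.18]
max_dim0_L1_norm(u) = 2.48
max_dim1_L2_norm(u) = 1.38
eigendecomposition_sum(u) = [[-0.12+0.00j, 0.32-0.00j, (-0.11+0j), (0.21+0j)], [(0.28-0j), (-0.79+0j), (0.27-0j), -0.51-0.00j], [-0.13+0.00j, 0.35-0.00j, (-0.12+0j), 0.23+0.00j], [0.23-0.00j, -0.64+0.00j, 0.22-0.00j, (-0.42-0j)]] + [[0.10+0.53j, 0.04+0.11j, (0.49-0.18j), (0.27+0.03j)], [0.01+0.14j, 0.01+0.03j, (0.13-0.03j), 0.07+0.02j], [(-0.48+0.08j), (-0.1+0.04j), (0.15+0.45j), -0.04+0.24j], [-0.21+0.12j, -0.04+0.03j, (0.15+0.19j), 0.03+0.12j]] + [[(0.1-0.53j), 0.04-0.11j, 0.49+0.18j, (0.27-0.03j)], [(0.01-0.14j), 0.01-0.03j, 0.13+0.03j, 0.07-0.02j], [(-0.48-0.08j), -0.10-0.04j, 0.15-0.45j, (-0.04-0.24j)], [-0.21-0.12j, -0.04-0.03j, 0.15-0.19j, (0.03-0.12j)]] + [[-0.00-0.00j, 0.03+0.00j, (0.01+0j), -0.03-0.00j], [(-0.05-0j), (0.5+0j), 0.23+0.00j, -0.51-0.00j], [-0.03-0.00j, 0.28+0.00j, (0.13+0j), (-0.29-0j)], [(0.06+0j), (-0.61-0j), -0.28-0.00j, 0.62+0.00j]]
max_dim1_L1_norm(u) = 2.18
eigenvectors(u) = [[0.29+0.00j, (-0.69+0j), (-0.69-0j), (-0.04+0j)],  [(-0.7+0j), (-0.18-0.02j), (-0.18+0.02j), -0.60+0.00j],  [(0.32+0j), 0.01-0.62j, (0.01+0.62j), -0.34+0.00j],  [(-0.57+0j), (-0.1-0.3j), -0.10+0.30j, 0.72+0.00j]]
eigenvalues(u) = [(-1.45+0j), (0.28+1.12j), (0.28-1.12j), (1.25+0j)]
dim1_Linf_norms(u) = [0.89, 0.89, 1.11, 1.33]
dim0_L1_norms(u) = [1.58, 2.48, 2.2, 1.99]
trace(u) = 0.37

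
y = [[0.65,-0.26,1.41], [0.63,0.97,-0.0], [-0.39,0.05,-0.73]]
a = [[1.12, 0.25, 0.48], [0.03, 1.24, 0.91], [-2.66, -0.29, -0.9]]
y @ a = [[-3.03,-0.57,-1.19], [0.73,1.36,1.19], [1.51,0.18,0.52]]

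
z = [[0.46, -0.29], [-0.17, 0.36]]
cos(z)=[[0.87, 0.11], [0.07, 0.91]]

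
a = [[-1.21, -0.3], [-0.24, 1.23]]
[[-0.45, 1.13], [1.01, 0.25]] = a @ [[0.16, -0.94], [0.85, 0.02]]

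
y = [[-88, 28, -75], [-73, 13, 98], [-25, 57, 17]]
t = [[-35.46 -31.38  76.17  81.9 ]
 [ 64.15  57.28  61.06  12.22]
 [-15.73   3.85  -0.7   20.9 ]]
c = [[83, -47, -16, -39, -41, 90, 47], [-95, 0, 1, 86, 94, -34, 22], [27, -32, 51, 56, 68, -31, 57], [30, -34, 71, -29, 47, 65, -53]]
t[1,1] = 57.28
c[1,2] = 1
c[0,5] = 90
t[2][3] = 20.9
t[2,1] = 3.85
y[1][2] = 98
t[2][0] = -15.73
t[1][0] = 64.15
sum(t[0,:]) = 91.23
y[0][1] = 28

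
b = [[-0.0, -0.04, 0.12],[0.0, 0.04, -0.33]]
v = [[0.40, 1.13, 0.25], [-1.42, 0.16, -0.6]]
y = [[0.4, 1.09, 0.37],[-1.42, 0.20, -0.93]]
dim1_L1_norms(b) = [0.16, 0.37]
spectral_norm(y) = 1.79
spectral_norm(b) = 0.35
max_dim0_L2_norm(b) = 0.35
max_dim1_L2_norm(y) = 1.71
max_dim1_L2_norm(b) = 0.33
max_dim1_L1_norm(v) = 2.18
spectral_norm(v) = 1.63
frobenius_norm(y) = 2.10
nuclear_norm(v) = 2.75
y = v + b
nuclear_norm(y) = 2.89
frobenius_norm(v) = 1.98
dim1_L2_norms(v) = [1.22, 1.55]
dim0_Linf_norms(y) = [1.42, 1.09, 0.93]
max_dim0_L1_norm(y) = 1.82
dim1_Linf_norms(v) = [1.13, 1.42]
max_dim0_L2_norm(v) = 1.48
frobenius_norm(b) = 0.36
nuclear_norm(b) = 0.38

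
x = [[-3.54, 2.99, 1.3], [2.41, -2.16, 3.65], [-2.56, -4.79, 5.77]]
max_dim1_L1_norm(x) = 13.12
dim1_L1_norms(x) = [7.83, 8.22, 13.12]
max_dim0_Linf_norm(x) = 5.77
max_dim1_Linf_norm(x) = 5.77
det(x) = -109.48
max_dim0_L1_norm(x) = 10.72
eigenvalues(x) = [(-5.56+0j), (2.82+3.43j), (2.82-3.43j)]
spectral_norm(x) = 8.68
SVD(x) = [[0.05,  0.86,  -0.5], [-0.45,  -0.43,  -0.78], [-0.89,  0.26,  0.37]] @ diag([8.678072291659408, 5.379549894292596, 2.345208782933779]) @ [[0.12, 0.62, -0.77], [-0.89, 0.42, 0.2], [-0.45, -0.66, -0.6]]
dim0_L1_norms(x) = [8.51, 9.94, 10.72]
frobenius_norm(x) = 10.48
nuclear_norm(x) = 16.40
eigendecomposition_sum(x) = [[-3.80-0.00j, (2.72-0j), -0.44+0.00j], [2.49+0.00j, (-1.78+0j), (0.29-0j)], [0.19+0.00j, (-0.14+0j), (0.02-0j)]] + [[(0.13+0.8j),(0.13+1.3j),(0.87-0.94j)], [(-0.04+1.32j),(-0.19+2.11j),(1.68-1.23j)], [(-1.38+1.23j),-2.33+1.84j,2.87+0.52j]] + [[0.13-0.80j, 0.13-1.30j, 0.87+0.94j], [-0.04-1.32j, (-0.19-2.11j), (1.68+1.23j)], [(-1.38-1.23j), (-2.33-1.84j), (2.87-0.52j)]]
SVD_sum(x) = [[0.05, 0.27, -0.33],[-0.46, -2.41, 3.01],[-0.92, -4.81, 6.00]] + [[-4.12, 1.94, 0.93],[2.05, -0.97, -0.46],[-1.25, 0.59, 0.28]] + [[0.53,  0.78,  0.71], [0.82,  1.22,  1.10], [-0.38,  -0.57,  -0.51]]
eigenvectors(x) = [[(-0.84+0j), (0.18-0.28j), (0.18+0.28j)],[0.55+0.00j, (0.38-0.4j), 0.38+0.40j],[(0.04+0j), 0.77+0.00j, 0.77-0.00j]]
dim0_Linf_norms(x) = [3.54, 4.79, 5.77]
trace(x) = 0.07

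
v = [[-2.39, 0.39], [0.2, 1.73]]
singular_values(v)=[2.42, 1.74]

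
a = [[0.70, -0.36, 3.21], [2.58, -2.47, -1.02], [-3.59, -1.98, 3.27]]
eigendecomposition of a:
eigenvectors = [[(0.29-0.57j), (0.29+0.57j), -0.11+0.00j], [-0.15-0.21j, (-0.15+0.21j), 0.96+0.00j], [(0.73+0j), (0.73-0j), 0.24+0.00j]]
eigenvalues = [(2.26+3.39j), (2.26-3.39j), (-3.02+0j)]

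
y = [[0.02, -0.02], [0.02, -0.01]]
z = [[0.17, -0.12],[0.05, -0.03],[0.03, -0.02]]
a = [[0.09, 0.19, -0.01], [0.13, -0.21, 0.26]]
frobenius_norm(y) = 0.04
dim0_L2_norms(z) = [0.18, 0.13]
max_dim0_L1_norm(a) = 0.4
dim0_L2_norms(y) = [0.03, 0.02]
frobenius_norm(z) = 0.22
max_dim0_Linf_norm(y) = 0.02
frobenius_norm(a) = 0.42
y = a @ z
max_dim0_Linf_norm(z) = 0.17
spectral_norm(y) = 0.04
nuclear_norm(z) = 0.22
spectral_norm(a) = 0.37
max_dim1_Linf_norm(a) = 0.26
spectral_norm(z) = 0.22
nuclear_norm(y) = 0.04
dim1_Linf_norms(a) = [0.19, 0.26]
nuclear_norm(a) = 0.56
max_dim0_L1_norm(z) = 0.25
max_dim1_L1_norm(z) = 0.29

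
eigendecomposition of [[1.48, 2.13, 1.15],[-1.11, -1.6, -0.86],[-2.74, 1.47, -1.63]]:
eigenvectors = [[(0.54+0j), 0.16+0.42j, 0.16-0.42j], [0.08+0.00j, (-0.12-0.32j), (-0.12+0.32j)], [(-0.84+0j), (-0.83+0j), -0.83-0.00j]]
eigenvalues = [(-0+0j), (-0.87+1.96j), (-0.87-1.96j)]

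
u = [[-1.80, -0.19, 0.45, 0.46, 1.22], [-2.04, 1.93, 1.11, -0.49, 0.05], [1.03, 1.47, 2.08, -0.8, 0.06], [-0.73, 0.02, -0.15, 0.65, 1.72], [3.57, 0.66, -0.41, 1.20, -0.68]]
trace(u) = 2.18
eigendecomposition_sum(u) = [[-2.06, -0.24, 0.27, 0.01, 0.84], [-1.01, -0.12, 0.13, 0.00, 0.41], [0.35, 0.04, -0.05, -0.00, -0.14], [-1.72, -0.20, 0.23, 0.01, 0.71], [3.46, 0.41, -0.45, -0.01, -1.42]] + [[-0.12, -0.01, 0.03, 0.09, -0.04],[-0.1, -0.01, 0.02, 0.07, -0.03],[0.26, 0.03, -0.05, -0.18, 0.08],[0.50, 0.06, -0.1, -0.36, 0.15],[-0.42, -0.05, 0.09, 0.29, -0.12]] + [[-0.06, 0.15, 0.16, -0.12, -0.07], [-0.52, 1.37, 1.44, -1.06, -0.59], [-0.72, 1.88, 1.98, -1.47, -0.81], [0.01, -0.03, -0.04, 0.03, 0.01], [-0.06, 0.16, 0.17, -0.13, -0.07]] + [[0.27, 0.44, -0.39, 1.06, 0.85],[-0.12, -0.20, 0.18, -0.48, -0.39],[0.65, 1.04, -0.93, 2.52, 2.04],[0.36, 0.57, -0.51, 1.38, 1.12],[0.42, 0.67, -0.60, 1.62, 1.31]] + [[0.17, -0.52, 0.39, -0.57, -0.38], [-0.29, 0.89, -0.66, 0.98, 0.64], [0.49, -1.52, 1.13, -1.67, -1.10], [0.12, -0.37, 0.28, -0.41, -0.27], [0.17, -0.53, 0.39, -0.58, -0.38]]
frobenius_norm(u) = 6.47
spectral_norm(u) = 4.94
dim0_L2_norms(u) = [4.66, 2.52, 2.44, 1.72, 2.22]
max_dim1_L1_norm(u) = 6.52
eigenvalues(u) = [-3.64, -0.67, 3.25, 1.83, 1.4]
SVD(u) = [[-0.41, -0.11, 0.45, 0.09, 0.78], [-0.45, 0.56, -0.03, -0.69, -0.06], [0.09, 0.8, 0.18, 0.57, -0.01], [-0.21, -0.17, 0.77, 0.01, -0.57], [0.76, 0.13, 0.41, -0.43, 0.23]] @ diag([4.940417223097539, 3.4015714360706046, 2.019353900191852, 1.2835092906499919, 0.4644385358956134]) @ [[0.93, -0.03, -0.16, 0.15, -0.28], [0.14, 0.69, 0.65, -0.27, -0.13], [0.18, 0.20, 0.13, 0.53, 0.79], [0.23, -0.62, 0.49, -0.45, 0.33], [-0.15, -0.31, 0.55, 0.65, -0.41]]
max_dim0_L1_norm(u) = 9.17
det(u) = 20.23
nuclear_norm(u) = 12.11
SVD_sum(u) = [[-1.89, 0.07, 0.32, -0.30, 0.57], [-2.08, 0.07, 0.35, -0.33, 0.63], [0.42, -0.01, -0.07, 0.07, -0.13], [-0.98, 0.03, 0.16, -0.16, 0.3], [3.5, -0.12, -0.59, 0.55, -1.06]] + [[-0.05, -0.25, -0.24, 0.1, 0.05], [0.26, 1.31, 1.22, -0.51, -0.24], [0.37, 1.87, 1.75, -0.73, -0.35], [-0.08, -0.4, -0.37, 0.15, 0.07], [0.06, 0.31, 0.29, -0.12, -0.06]] + [[0.16,0.18,0.11,0.48,0.71], [-0.01,-0.01,-0.01,-0.04,-0.06], [0.07,0.07,0.05,0.2,0.29], [0.29,0.31,0.2,0.83,1.23], [0.15,0.17,0.11,0.45,0.66]] + [[0.03, -0.07, 0.06, -0.05, 0.04], [-0.21, 0.55, -0.44, 0.40, -0.29], [0.17, -0.46, 0.36, -0.33, 0.24], [0.0, -0.01, 0.01, -0.01, 0.01], [-0.13, 0.34, -0.27, 0.25, -0.18]] + [[-0.05, -0.11, 0.2, 0.23, -0.15], [0.00, 0.01, -0.02, -0.02, 0.01], [0.00, 0.0, -0.00, -0.00, 0.00], [0.04, 0.08, -0.15, -0.17, 0.11], [-0.02, -0.03, 0.06, 0.07, -0.04]]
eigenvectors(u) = [[0.46,0.17,-0.07,-0.3,-0.27], [0.22,0.14,-0.58,0.14,0.46], [-0.08,-0.36,-0.81,-0.72,-0.78], [0.38,-0.70,0.01,-0.39,-0.19], [-0.77,0.58,-0.07,-0.46,-0.27]]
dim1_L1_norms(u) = [4.12, 5.62, 5.44, 3.27, 6.52]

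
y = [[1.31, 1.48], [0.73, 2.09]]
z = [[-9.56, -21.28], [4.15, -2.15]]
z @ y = [[-28.06,-58.62], [3.87,1.65]]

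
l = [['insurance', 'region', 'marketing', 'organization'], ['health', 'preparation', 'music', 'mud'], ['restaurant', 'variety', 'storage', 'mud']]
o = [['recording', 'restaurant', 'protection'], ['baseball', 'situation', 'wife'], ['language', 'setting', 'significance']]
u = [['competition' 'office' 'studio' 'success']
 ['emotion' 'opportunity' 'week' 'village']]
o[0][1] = 'restaurant'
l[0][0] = 'insurance'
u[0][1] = 'office'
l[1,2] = 'music'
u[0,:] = ['competition', 'office', 'studio', 'success']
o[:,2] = ['protection', 'wife', 'significance']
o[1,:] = ['baseball', 'situation', 'wife']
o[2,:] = ['language', 'setting', 'significance']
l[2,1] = 'variety'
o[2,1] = 'setting'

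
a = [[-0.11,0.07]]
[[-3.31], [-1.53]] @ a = [[0.36, -0.23], [0.17, -0.11]]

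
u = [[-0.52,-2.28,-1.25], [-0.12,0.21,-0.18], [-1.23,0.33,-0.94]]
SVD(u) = [[-0.98, 0.21, -0.05], [0.01, -0.18, -0.98], [-0.22, -0.96, 0.17]] @ diag([2.696232680917751, 1.5316974871763462, 0.10877563205399926]) @ [[0.29, 0.8, 0.53], [0.71, -0.54, 0.44], [-0.64, -0.25, 0.73]]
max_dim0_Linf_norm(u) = 2.28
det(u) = -0.45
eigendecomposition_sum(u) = [[(-0.9+0j), -0.73+0.00j, -1.08-0.00j], [-0.12+0.00j, (-0.1+0j), (-0.14-0j)], [-0.92+0.00j, -0.75+0.00j, (-1.11-0j)]] + [[0.19-0.10j,-0.77+1.59j,-0.08-0.10j], [(-0-0.03j),0.15+0.20j,(-0.02+0j)], [-0.16+0.11j,0.54-1.46j,0.08+0.08j]] + [[(0.19+0.1j), (-0.77-1.59j), -0.08+0.10j], [-0.00+0.03j, 0.15-0.20j, -0.02-0.00j], [-0.16-0.11j, (0.54+1.46j), (0.08-0.08j)]]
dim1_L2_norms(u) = [2.65, 0.3, 1.58]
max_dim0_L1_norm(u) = 2.82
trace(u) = -1.25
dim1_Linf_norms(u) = [2.28, 0.21, 1.23]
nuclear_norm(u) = 4.34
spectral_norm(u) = 2.70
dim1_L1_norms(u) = [4.05, 0.51, 2.5]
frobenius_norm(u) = 3.10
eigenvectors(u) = [[(0.7+0j), (-0.75+0j), -0.75-0.00j],[(0.09+0j), -0.05+0.10j, (-0.05-0.1j)],[0.71+0.00j, 0.65-0.06j, (0.65+0.06j)]]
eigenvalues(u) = [(-2.1+0j), (0.42+0.18j), (0.42-0.18j)]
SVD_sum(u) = [[-0.75, -2.11, -1.39], [0.01, 0.03, 0.02], [-0.17, -0.47, -0.31]] + [[0.23,-0.18,0.14], [-0.20,0.15,-0.12], [-1.05,0.8,-0.65]] + [[0.0, 0.00, -0.00], [0.07, 0.03, -0.08], [-0.01, -0.0, 0.01]]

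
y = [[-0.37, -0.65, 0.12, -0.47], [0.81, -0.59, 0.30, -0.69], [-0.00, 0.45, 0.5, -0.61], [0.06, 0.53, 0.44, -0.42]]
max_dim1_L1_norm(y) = 2.39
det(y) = 0.03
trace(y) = -0.88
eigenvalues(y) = [(-0.32+0.83j), (-0.32-0.83j), (-0.12+0.14j), (-0.12-0.14j)]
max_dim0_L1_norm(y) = 2.22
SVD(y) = [[0.3, 0.4, 0.86, 0.15], [0.80, 0.39, -0.46, 0.01], [0.42, -0.58, 0.23, -0.66], [0.3, -0.6, 0.05, 0.74]] @ diag([1.3981514347829593, 1.1500221522394762, 0.7524567747876819, 0.023030780467752247]) @ [[0.40, -0.23, 0.44, -0.77], [0.11, -0.92, -0.34, 0.13], [-0.91, -0.21, 0.14, -0.33], [-0.02, -0.23, 0.82, 0.53]]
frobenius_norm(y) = 1.96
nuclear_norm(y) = 3.32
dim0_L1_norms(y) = [1.24, 2.22, 1.36, 2.19]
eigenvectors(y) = [[(0.15+0.47j), (0.15-0.47j), 0.01-0.08j, (0.01+0.08j)], [(0.66+0j), (0.66-0j), (-0.29+0.1j), (-0.29-0.1j)], [-0.07-0.37j, -0.07+0.37j, (0.76+0j), (0.76-0j)], [(-0.11-0.41j), -0.11+0.41j, (0.56-0.1j), (0.56+0.1j)]]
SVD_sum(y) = [[0.17, -0.09, 0.18, -0.32], [0.45, -0.25, 0.5, -0.86], [0.24, -0.13, 0.26, -0.45], [0.17, -0.10, 0.19, -0.33]] + [[0.05, -0.42, -0.15, 0.06], [0.05, -0.41, -0.15, 0.06], [-0.07, 0.62, 0.23, -0.09], [-0.08, 0.64, 0.23, -0.09]] + [[-0.59, -0.13, 0.09, -0.21], [0.31, 0.07, -0.05, 0.11], [-0.16, -0.04, 0.02, -0.06], [-0.03, -0.01, 0.00, -0.01]] + [[-0.00,  -0.00,  0.0,  0.0], [-0.0,  -0.00,  0.00,  0.0], [0.0,  0.0,  -0.01,  -0.01], [-0.0,  -0.00,  0.01,  0.01]]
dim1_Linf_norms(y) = [0.65, 0.81, 0.61, 0.53]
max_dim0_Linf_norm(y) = 0.81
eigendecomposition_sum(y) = [[-0.18+0.32j, (-0.32-0.13j), (0.02+0.22j), (-0.19-0.38j)],[(0.33+0.35j), (-0.3+0.36j), (0.29+0.07j), -0.56+0.09j],[(0.16-0.23j), 0.23+0.13j, (0.01-0.17j), 0.11+0.31j],[0.16-0.27j, 0.27+0.12j, -0.01-0.19j, (0.15+0.33j)]] + [[-0.18-0.32j, -0.32+0.13j, 0.02-0.22j, (-0.19+0.38j)], [(0.33-0.35j), -0.30-0.36j, 0.29-0.07j, (-0.56-0.09j)], [(0.16+0.23j), (0.23-0.13j), 0.01+0.17j, (0.11-0.31j)], [0.16+0.27j, 0.27-0.12j, -0.01+0.19j, 0.15-0.33j]] + [[(-0.01+0.02j), (-0+0j), 0.04-0.02j, (-0.05+0.04j)], [0.07+0.00j, 0.01+0.01j, (-0.14-0.11j), 0.21+0.10j], [(-0.16-0.06j), (-0.01-0.02j), 0.24+0.37j, (-0.41-0.41j)], [-0.13-0.03j, (-0.01-0.01j), (0.23+0.24j), -0.36-0.25j]] + [[(-0.01-0.02j), -0.00-0.00j, (0.04+0.02j), (-0.05-0.04j)], [0.07-0.00j, (0.01-0.01j), (-0.14+0.11j), 0.21-0.10j], [-0.16+0.06j, -0.01+0.02j, (0.24-0.37j), -0.41+0.41j], [(-0.13+0.03j), -0.01+0.01j, (0.23-0.24j), -0.36+0.25j]]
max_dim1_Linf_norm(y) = 0.81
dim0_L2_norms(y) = [0.89, 1.12, 0.74, 1.12]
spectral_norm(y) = 1.40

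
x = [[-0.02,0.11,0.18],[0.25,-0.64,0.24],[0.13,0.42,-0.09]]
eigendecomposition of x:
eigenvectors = [[0.62, 0.69, 0.0], [0.36, -0.0, -0.86], [0.69, -0.73, 0.52]]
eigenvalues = [0.25, -0.21, -0.79]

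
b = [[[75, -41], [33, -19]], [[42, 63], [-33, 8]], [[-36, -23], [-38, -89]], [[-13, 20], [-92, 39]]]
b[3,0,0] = -13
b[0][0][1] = -41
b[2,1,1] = -89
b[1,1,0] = -33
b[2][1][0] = -38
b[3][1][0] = -92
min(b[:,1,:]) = -92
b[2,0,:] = [-36, -23]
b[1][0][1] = 63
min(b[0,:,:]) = -41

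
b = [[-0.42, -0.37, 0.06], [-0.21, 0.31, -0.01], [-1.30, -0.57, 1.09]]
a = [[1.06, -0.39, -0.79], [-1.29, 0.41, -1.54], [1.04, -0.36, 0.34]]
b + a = [[0.64,-0.76,-0.73], [-1.5,0.72,-1.55], [-0.26,-0.93,1.43]]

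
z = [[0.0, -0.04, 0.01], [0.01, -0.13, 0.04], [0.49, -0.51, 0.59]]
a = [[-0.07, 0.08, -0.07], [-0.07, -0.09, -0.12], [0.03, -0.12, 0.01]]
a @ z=[[-0.03, 0.03, -0.04], [-0.06, 0.08, -0.08], [0.0, 0.01, 0.0]]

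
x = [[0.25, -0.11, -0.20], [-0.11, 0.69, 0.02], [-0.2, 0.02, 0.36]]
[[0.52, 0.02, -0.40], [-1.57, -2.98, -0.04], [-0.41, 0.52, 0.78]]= x @ [[0.52, -1.03, 0.17], [-2.17, -4.52, -0.10], [-0.74, 1.12, 2.28]]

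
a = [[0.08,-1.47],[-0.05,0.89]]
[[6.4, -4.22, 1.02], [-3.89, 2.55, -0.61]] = a@[[5.08, -1.43, -3.20],[-4.08, 2.79, -0.87]]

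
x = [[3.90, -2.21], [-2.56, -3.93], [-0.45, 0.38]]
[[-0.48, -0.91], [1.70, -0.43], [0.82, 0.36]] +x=[[3.42, -3.12], [-0.86, -4.36], [0.37, 0.74]]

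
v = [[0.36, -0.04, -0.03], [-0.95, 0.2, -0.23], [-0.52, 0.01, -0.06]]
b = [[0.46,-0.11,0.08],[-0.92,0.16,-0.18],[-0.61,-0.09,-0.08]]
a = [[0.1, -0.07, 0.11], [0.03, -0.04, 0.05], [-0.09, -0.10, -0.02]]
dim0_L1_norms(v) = [1.83, 0.25, 0.32]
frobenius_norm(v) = 1.18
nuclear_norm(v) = 1.36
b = v + a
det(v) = -0.01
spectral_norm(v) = 1.18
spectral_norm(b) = 1.22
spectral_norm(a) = 0.18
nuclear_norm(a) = 0.32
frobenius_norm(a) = 0.22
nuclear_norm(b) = 1.41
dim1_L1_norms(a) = [0.28, 0.12, 0.21]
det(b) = -0.00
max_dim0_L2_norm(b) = 1.2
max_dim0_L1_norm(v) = 1.83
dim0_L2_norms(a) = [0.14, 0.13, 0.12]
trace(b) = 0.54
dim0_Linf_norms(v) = [0.95, 0.2, 0.23]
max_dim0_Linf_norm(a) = 0.11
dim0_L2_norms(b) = [1.2, 0.21, 0.21]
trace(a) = 0.04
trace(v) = 0.50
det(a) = 0.00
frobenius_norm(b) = 1.23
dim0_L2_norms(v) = [1.14, 0.2, 0.24]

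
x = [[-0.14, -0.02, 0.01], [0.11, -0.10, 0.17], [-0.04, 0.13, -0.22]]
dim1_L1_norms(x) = [0.17, 0.38, 0.39]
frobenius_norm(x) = 0.37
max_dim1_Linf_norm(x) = 0.22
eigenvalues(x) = [-0.31, -0.15, -0.01]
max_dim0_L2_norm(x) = 0.28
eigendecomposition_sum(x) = [[0.02, -0.02, 0.03], [0.10, -0.10, 0.17], [-0.14, 0.13, -0.23]] + [[-0.16,  -0.0,  -0.02], [0.01,  0.00,  0.00], [0.10,  0.00,  0.02]] + [[0.0, 0.00, 0.0], [-0.00, -0.00, -0.00], [-0.0, -0.0, -0.00]]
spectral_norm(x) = 0.34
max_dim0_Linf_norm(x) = 0.22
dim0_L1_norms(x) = [0.29, 0.25, 0.4]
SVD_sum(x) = [[-0.01, 0.01, -0.02], [0.08, -0.11, 0.18], [-0.09, 0.12, -0.21]] + [[-0.13, -0.03, 0.03], [0.03, 0.01, -0.01], [0.05, 0.01, -0.01]] + [[0.0, -0.00, -0.00], [0.0, -0.00, -0.00], [0.00, -0.0, -0.0]]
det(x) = -0.00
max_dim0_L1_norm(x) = 0.4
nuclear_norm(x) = 0.50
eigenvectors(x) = [[-0.12, -0.84, -0.09],[-0.59, 0.05, 0.85],[0.80, 0.53, 0.53]]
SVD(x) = [[-0.09, -0.92, 0.39], [0.66, 0.24, 0.71], [-0.75, 0.32, 0.58]] @ diag([0.33918607166327613, 0.15143508011809667, 0.004497254635961045]) @ [[0.34, -0.48, 0.81], [0.94, 0.23, -0.25], [0.07, -0.85, -0.53]]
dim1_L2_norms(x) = [0.14, 0.23, 0.26]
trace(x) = -0.46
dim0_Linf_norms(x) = [0.14, 0.13, 0.22]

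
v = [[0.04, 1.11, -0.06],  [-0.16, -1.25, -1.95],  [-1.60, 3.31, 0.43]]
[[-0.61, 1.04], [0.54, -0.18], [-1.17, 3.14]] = v @ [[-0.34, -0.19], [-0.53, 0.92], [0.09, -0.48]]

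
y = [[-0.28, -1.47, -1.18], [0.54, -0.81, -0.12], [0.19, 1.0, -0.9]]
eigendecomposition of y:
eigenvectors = [[0.83+0.00j,0.83-0.00j,(0.46+0j)],[0.17-0.35j,(0.17+0.35j),-0.36+0.00j],[(-0.14-0.36j),(-0.14+0.36j),0.81+0.00j]]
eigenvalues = [(-0.38+1.13j), (-0.38-1.13j), (-1.23+0j)]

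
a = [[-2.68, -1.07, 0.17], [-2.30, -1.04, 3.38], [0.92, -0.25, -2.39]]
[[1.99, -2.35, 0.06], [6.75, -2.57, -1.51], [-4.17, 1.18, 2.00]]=a @[[-0.56, 0.85, 0.45], [-0.21, 0.04, -1.27], [1.55, -0.17, -0.53]]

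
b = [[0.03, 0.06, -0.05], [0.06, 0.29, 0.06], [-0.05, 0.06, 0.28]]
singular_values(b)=[0.35, 0.25, 0.0]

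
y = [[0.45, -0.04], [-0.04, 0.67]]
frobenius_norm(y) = 0.81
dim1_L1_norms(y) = [0.49, 0.71]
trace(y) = 1.12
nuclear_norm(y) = 1.12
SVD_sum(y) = [[0.02,-0.12], [-0.12,0.66]] + [[0.43, 0.08], [0.08, 0.01]]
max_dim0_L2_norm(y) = 0.67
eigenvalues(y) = [0.44, 0.68]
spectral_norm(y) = 0.68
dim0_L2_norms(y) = [0.45, 0.67]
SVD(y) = [[-0.17, 0.98], [0.98, 0.17]] @ diag([0.6770469991071963, 0.4429530008928037]) @ [[-0.17, 0.98],[0.98, 0.17]]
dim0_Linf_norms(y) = [0.45, 0.67]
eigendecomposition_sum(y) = [[0.43, 0.08], [0.08, 0.01]] + [[0.02, -0.12], [-0.12, 0.66]]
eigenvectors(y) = [[-0.98,  0.17], [-0.17,  -0.98]]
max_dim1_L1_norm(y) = 0.71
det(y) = 0.30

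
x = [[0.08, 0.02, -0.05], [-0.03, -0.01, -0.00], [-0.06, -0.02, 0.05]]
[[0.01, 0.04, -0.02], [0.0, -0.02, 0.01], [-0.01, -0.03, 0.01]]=x@[[0.03,0.37,-0.41], [-0.41,0.49,0.22], [-0.3,-0.03,-0.24]]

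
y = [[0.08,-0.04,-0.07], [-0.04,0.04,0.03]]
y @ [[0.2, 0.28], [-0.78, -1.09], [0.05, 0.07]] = [[0.04, 0.06], [-0.04, -0.05]]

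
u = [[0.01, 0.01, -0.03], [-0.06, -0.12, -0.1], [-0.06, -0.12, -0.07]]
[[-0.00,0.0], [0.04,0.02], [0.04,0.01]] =u @ [[-0.06, -0.09],  [-0.27, -0.03],  [-0.08, -0.07]]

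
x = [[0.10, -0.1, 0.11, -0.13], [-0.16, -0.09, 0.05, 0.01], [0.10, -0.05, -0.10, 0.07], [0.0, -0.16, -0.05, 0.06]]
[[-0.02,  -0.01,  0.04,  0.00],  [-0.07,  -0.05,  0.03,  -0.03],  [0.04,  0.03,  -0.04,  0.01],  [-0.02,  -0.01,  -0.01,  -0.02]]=x @ [[0.33, 0.21, -0.03, 0.19], [0.21, 0.13, -0.04, 0.12], [-0.03, -0.04, 0.5, 0.16], [0.19, 0.12, 0.16, 0.18]]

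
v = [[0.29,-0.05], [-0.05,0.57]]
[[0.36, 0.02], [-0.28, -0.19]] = v @ [[1.17, 0.0], [-0.39, -0.34]]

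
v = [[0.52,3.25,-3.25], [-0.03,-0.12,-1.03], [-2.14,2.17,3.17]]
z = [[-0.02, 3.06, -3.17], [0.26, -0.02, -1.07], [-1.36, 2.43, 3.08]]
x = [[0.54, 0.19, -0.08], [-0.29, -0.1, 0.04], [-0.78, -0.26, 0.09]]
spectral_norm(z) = 4.69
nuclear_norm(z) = 8.68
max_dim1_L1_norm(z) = 6.87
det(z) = 0.04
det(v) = 9.48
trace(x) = 0.53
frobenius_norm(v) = 6.47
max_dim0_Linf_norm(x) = 0.78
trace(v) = 3.57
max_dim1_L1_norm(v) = 7.48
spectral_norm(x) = 1.06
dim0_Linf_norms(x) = [0.78, 0.26, 0.09]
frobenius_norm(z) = 6.15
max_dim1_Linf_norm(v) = 3.25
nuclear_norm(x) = 1.07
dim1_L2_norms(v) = [4.63, 1.04, 4.4]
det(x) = -0.00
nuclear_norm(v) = 9.53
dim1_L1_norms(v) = [7.02, 1.18, 7.48]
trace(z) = 3.04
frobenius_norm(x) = 1.06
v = x + z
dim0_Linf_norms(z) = [1.36, 3.06, 3.17]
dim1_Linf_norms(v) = [3.25, 1.03, 3.17]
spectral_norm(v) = 5.07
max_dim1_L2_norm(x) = 0.83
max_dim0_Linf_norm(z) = 3.17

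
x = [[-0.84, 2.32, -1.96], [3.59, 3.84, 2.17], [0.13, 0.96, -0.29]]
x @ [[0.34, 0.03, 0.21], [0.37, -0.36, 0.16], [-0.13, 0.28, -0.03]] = [[0.83, -1.41, 0.25], [2.36, -0.67, 1.3], [0.44, -0.42, 0.19]]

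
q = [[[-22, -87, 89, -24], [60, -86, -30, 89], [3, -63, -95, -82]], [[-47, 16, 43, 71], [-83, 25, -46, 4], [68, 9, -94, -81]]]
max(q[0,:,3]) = 89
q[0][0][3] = -24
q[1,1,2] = -46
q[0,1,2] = -30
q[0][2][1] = -63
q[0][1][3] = 89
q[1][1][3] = 4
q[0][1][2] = -30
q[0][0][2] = 89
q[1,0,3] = 71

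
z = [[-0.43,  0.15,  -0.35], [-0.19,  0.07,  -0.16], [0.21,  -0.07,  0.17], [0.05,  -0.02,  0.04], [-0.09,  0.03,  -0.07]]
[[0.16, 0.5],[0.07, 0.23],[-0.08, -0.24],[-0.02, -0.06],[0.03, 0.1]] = z@[[-0.38, -0.47], [0.04, 1.03], [0.03, -0.42]]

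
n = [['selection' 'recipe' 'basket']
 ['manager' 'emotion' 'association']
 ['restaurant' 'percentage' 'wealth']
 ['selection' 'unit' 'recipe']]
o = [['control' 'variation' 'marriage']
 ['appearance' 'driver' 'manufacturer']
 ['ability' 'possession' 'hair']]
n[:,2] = ['basket', 'association', 'wealth', 'recipe']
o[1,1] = 'driver'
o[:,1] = ['variation', 'driver', 'possession']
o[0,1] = 'variation'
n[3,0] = 'selection'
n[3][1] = 'unit'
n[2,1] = 'percentage'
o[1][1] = 'driver'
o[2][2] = 'hair'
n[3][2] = 'recipe'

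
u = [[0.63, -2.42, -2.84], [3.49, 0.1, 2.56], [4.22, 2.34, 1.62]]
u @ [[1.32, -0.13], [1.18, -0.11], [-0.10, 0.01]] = [[-1.74, 0.16], [4.47, -0.44], [8.17, -0.79]]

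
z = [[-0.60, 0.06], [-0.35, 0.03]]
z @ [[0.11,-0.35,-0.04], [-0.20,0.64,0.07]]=[[-0.08, 0.25, 0.03], [-0.04, 0.14, 0.02]]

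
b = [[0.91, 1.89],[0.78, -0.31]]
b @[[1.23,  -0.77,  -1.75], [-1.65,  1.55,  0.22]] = [[-2.00, 2.23, -1.18], [1.47, -1.08, -1.43]]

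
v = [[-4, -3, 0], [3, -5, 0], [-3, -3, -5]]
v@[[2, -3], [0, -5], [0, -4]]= [[-8, 27], [6, 16], [-6, 44]]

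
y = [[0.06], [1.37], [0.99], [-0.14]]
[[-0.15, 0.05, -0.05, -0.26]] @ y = [[0.05]]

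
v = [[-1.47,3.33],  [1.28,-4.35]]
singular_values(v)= [5.8, 0.37]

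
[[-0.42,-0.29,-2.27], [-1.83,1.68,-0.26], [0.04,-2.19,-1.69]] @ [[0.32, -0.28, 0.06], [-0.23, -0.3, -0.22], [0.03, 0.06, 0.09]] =[[-0.14, 0.07, -0.17], [-0.98, -0.01, -0.50], [0.47, 0.54, 0.33]]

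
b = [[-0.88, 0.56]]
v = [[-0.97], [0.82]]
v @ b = [[0.85, -0.54],[-0.72, 0.46]]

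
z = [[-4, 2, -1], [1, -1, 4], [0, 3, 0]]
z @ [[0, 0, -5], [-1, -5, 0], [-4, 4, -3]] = [[2, -14, 23], [-15, 21, -17], [-3, -15, 0]]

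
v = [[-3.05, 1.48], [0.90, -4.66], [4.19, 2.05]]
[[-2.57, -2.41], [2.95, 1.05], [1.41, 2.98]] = v@[[0.59, 0.75], [-0.52, -0.08]]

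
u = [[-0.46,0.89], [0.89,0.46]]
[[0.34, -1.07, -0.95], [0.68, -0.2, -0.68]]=u @ [[0.45, 0.31, -0.17],[0.61, -1.04, -1.16]]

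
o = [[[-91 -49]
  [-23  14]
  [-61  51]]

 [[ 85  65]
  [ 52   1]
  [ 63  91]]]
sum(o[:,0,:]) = 10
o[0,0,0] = -91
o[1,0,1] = 65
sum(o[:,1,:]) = 44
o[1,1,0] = 52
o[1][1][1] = 1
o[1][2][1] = 91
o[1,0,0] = 85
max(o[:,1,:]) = 52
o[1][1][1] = 1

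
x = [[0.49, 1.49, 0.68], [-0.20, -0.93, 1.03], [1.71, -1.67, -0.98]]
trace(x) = -1.42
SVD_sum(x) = [[-0.57, 0.97, 0.47], [0.12, -0.20, -0.1], [1.16, -1.99, -0.97]] + [[0.60, 0.55, -0.41],  [-0.76, -0.7, 0.52],  [0.37, 0.34, -0.25]] + [[0.45,-0.04,0.62], [0.45,-0.04,0.61], [0.18,-0.01,0.24]]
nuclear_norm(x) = 5.49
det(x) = 4.93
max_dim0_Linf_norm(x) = 1.71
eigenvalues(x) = [(1.22+0j), (-1.32+1.52j), (-1.32-1.52j)]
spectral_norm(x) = 2.80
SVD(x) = [[0.44, 0.58, -0.69], [-0.09, -0.73, -0.67], [-0.89, 0.36, -0.27]] @ diag([2.7973659119767036, 1.577364826050401, 1.1173469291360367]) @ [[-0.46, 0.8, 0.39], [0.66, 0.60, -0.45], [-0.59, 0.05, -0.81]]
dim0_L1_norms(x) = [2.4, 4.09, 2.69]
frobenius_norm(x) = 3.40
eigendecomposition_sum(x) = [[(0.9+0j), 0.30+0.00j, (0.42+0j)], [0.18+0.00j, 0.06+0.00j, (0.09+0j)], [0.56+0.00j, 0.19+0.00j, (0.26+0j)]] + [[(-0.2+0.17j), 0.60+0.19j, 0.13-0.34j],[(-0.19-0.37j), (-0.5+0.83j), 0.47+0.32j],[0.58-0.11j, -0.93-1.01j, -0.62+0.51j]] + [[(-0.2-0.17j), 0.60-0.19j, (0.13+0.34j)], [(-0.19+0.37j), -0.50-0.83j, 0.47-0.32j], [(0.58+0.11j), -0.93+1.01j, -0.62-0.51j]]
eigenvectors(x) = [[-0.84+0.00j, 0.30-0.17j, 0.30+0.17j], [(-0.17+0j), (0.16+0.52j), 0.16-0.52j], [-0.52+0.00j, -0.76+0.00j, -0.76-0.00j]]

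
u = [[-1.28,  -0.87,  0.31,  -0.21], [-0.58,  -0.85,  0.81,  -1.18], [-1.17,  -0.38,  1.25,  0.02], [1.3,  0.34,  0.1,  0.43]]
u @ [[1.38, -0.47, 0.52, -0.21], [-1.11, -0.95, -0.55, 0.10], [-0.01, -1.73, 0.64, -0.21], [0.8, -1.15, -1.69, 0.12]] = [[-0.97, 1.13, 0.37, 0.09], [-0.81, 1.04, 2.68, -0.27], [-1.19, -1.27, 0.37, -0.05], [1.76, -1.6, -0.17, -0.21]]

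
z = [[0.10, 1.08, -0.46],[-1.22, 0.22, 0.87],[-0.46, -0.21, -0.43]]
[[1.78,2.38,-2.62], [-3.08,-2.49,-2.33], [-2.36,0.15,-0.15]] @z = [[-1.52, 3.0, 2.38],[3.80, -3.38, 0.25],[-0.35, -2.48, 1.28]]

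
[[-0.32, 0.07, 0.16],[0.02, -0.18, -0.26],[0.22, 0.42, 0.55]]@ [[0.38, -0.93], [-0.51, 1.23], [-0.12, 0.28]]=[[-0.18, 0.43], [0.13, -0.31], [-0.2, 0.47]]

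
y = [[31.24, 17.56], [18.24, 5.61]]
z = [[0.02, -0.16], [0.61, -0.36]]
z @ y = [[-2.29, -0.55], [12.49, 8.69]]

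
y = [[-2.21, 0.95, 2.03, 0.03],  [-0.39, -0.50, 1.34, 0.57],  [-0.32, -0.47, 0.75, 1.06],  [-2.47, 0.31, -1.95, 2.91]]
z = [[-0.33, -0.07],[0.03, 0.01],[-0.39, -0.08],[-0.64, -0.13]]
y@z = [[-0.05, -0.0],  [-0.77, -0.16],  [-0.88, -0.18],  [-0.28, -0.05]]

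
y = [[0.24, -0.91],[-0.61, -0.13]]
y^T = [[0.24, -0.61], [-0.91, -0.13]]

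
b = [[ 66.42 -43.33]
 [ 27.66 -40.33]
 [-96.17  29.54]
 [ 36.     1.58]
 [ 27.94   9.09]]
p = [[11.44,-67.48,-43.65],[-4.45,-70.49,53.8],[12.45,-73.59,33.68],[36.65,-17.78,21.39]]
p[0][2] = -43.65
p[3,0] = 36.65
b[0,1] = -43.33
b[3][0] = 36.0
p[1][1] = -70.49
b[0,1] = -43.33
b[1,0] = 27.66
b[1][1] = -40.33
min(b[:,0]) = -96.17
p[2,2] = 33.68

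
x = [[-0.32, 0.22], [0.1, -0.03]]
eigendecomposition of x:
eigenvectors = [[-0.96, -0.53],[0.27, -0.85]]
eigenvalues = [-0.38, 0.03]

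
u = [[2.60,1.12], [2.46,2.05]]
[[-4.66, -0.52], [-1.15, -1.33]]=u@[[-3.21, 0.16],[3.29, -0.84]]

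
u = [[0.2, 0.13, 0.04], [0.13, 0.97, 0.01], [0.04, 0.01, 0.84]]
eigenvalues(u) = [0.18, 0.99, 0.84]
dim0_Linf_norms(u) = [0.2, 0.97, 0.84]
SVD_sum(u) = [[0.03, 0.16, 0.02], [0.16, 0.95, 0.10], [0.02, 0.1, 0.01]] + [[0.00, -0.00, 0.03],[-0.00, 0.01, -0.10],[0.03, -0.1, 0.83]] + [[0.17, -0.03, -0.01],  [-0.03, 0.00, 0.00],  [-0.01, 0.00, 0.0]]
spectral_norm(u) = 0.99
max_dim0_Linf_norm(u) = 0.97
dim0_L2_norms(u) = [0.24, 0.98, 0.84]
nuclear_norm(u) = 2.01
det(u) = 0.15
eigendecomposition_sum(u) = [[0.17, -0.03, -0.01], [-0.03, 0.00, 0.00], [-0.01, 0.00, 0.00]] + [[0.03, 0.16, 0.02], [0.16, 0.95, 0.1], [0.02, 0.10, 0.01]] + [[0.0, -0.00, 0.03],  [-0.00, 0.01, -0.10],  [0.03, -0.10, 0.83]]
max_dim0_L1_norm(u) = 1.11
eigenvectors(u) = [[-0.99, 0.17, 0.04], [0.16, 0.98, -0.12], [0.06, 0.11, 0.99]]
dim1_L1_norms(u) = [0.37, 1.11, 0.89]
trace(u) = 2.01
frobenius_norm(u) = 1.31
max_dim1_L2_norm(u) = 0.98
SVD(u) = [[-0.17, 0.04, -0.99], [-0.98, -0.12, 0.16], [-0.11, 0.99, 0.06]] @ diag([0.9931222498449169, 0.8403937044464926, 0.1764840457085906]) @ [[-0.17, -0.98, -0.11], [0.04, -0.12, 0.99], [-0.99, 0.16, 0.06]]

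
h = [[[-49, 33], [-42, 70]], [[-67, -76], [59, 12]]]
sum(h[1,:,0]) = -8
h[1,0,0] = -67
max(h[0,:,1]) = 70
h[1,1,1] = 12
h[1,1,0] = 59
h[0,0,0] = -49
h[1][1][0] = 59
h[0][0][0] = -49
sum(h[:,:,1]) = 39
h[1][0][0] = -67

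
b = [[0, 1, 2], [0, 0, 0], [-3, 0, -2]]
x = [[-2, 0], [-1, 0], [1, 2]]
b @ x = [[1, 4], [0, 0], [4, -4]]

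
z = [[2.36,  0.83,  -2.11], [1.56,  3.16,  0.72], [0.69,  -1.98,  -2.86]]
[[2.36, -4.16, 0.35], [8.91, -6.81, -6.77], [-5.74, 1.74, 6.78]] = z@[[0.48,0.13,-0.82], [2.49,-2.48,-1.37], [0.4,1.14,-1.62]]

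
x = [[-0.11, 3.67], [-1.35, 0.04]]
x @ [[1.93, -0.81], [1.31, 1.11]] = [[4.6, 4.16], [-2.55, 1.14]]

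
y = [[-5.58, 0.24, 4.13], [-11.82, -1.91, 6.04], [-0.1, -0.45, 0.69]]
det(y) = 15.179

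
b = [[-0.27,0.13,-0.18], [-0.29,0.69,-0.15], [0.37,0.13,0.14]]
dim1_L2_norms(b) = [0.35, 0.76, 0.42]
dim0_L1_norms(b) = [0.93, 0.95, 0.47]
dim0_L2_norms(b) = [0.54, 0.71, 0.27]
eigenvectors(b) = [[-0.38+0.35j, (-0.38-0.35j), (0.07+0j)], [-0.01+0.14j, -0.01-0.14j, (0.95+0j)], [0.84+0.00j, (0.84-0j), 0.32+0.00j]]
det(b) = 0.02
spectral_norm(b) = 0.82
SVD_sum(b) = [[-0.15, 0.24, -0.08], [-0.39, 0.61, -0.21], [0.06, -0.1, 0.03]] + [[-0.14, -0.11, -0.06], [0.10, 0.08, 0.04], [0.30, 0.23, 0.13]] + [[0.02, -0.00, -0.04],[-0.01, 0.00, 0.01],[0.01, -0.0, -0.02]]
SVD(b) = [[-0.36, 0.4, 0.84], [-0.92, -0.30, -0.25], [0.15, -0.87, 0.48]] @ diag([0.8157464221202652, 0.45842220366675046, 0.0520274733511679]) @ [[0.52, -0.81, 0.27],[-0.75, -0.58, -0.32],[0.42, -0.04, -0.91]]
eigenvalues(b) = [(-0.03+0.18j), (-0.03-0.18j), (0.62+0j)]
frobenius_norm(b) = 0.94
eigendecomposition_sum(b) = [[(-0.12+0.07j), (0.04-0j), (-0.09-0.01j)], [-0.01+0.04j, 0.01-0.01j, (-0.02+0.01j)], [0.23+0.05j, (-0.05-0.04j), 0.09+0.11j]] + [[-0.12-0.07j, 0.04+0.00j, (-0.09+0.01j)],  [-0.01-0.04j, 0.01+0.01j, -0.02-0.01j],  [0.23-0.05j, (-0.05+0.04j), (0.09-0.11j)]] + [[(-0.02+0j), 0.05-0.00j, -0.01+0.00j], [-0.27+0.00j, (0.68-0j), -0.11+0.00j], [-0.09+0.00j, (0.23-0j), (-0.04+0j)]]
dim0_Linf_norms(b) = [0.37, 0.69, 0.18]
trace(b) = 0.56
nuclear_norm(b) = 1.33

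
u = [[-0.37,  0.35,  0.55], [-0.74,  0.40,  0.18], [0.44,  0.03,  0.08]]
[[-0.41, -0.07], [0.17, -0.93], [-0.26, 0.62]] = u @ [[-0.4, 1.25], [0.18, -0.47], [-1.12, 1.02]]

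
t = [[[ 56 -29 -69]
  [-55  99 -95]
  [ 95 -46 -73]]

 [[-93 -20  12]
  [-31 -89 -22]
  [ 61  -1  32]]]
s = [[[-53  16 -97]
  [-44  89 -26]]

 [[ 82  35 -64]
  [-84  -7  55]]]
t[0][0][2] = -69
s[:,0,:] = [[-53, 16, -97], [82, 35, -64]]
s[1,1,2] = 55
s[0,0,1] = 16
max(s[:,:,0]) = 82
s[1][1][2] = 55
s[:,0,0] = [-53, 82]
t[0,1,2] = -95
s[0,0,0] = -53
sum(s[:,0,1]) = 51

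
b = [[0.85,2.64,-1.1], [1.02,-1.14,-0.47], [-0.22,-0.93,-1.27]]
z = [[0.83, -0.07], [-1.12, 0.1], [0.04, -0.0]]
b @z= [[-2.30,0.2], [2.10,-0.19], [0.81,-0.08]]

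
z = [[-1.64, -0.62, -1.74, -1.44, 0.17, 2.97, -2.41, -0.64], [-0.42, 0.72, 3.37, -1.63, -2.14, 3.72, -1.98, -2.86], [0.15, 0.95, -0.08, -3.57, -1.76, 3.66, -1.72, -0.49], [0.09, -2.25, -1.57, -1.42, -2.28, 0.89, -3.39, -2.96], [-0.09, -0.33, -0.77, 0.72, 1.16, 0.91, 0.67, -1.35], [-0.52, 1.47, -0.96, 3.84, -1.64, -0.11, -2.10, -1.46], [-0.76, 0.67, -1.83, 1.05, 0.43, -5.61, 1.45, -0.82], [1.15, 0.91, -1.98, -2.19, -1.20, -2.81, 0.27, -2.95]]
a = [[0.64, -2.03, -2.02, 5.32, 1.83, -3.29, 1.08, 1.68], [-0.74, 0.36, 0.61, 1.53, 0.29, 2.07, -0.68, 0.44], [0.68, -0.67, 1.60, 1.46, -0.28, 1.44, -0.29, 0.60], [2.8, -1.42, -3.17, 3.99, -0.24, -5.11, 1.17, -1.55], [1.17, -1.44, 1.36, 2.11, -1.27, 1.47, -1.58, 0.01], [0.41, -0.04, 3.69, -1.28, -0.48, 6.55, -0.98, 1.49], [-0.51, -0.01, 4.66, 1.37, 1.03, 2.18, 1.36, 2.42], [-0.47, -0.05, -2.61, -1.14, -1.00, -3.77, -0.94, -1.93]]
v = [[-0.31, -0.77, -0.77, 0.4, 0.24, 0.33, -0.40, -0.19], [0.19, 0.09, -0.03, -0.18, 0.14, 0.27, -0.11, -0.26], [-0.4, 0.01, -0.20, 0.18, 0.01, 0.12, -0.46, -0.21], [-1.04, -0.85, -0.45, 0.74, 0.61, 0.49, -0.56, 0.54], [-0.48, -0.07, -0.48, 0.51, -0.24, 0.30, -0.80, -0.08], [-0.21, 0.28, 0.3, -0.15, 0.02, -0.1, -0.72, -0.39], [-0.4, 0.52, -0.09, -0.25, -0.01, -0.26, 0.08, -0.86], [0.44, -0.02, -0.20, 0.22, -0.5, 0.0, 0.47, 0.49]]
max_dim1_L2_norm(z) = 6.73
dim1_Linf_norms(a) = [5.32, 2.07, 1.6, 5.11, 2.11, 6.55, 4.66, 3.77]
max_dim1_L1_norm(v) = 5.28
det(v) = 0.00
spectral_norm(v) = 2.52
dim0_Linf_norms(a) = [2.8, 2.03, 4.66, 5.32, 1.83, 6.55, 1.58, 2.42]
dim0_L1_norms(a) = [7.42, 6.02, 19.72, 18.2, 6.42, 25.88, 8.08, 10.12]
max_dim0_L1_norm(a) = 25.88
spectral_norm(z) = 10.88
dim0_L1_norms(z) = [4.82, 7.92, 12.3, 15.86, 10.78, 20.68, 13.99, 13.53]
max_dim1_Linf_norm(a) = 6.55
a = v @ z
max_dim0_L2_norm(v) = 1.44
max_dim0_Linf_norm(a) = 6.55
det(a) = 0.20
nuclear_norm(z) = 35.70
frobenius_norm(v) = 3.33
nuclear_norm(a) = 32.02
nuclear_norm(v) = 6.85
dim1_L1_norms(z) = [11.63, 16.84, 12.38, 14.85, 6.0, 12.1, 12.62, 13.46]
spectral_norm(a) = 13.47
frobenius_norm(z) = 15.48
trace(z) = -2.87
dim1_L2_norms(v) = [1.34, 0.5, 0.71, 1.94, 1.23, 0.96, 1.15, 1.0]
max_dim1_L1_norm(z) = 16.84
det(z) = 7821.82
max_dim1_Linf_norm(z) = 5.61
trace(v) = 0.55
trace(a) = 11.30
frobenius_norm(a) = 16.76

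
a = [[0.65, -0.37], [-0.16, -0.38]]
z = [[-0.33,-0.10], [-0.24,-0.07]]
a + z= [[0.32, -0.47], [-0.4, -0.45]]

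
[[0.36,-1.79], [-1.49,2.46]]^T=[[0.36, -1.49], [-1.79, 2.46]]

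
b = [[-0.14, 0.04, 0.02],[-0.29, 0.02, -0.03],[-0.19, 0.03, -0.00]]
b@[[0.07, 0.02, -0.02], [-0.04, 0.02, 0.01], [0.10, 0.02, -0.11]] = [[-0.01,-0.0,0.00], [-0.02,-0.01,0.01], [-0.01,-0.0,0.00]]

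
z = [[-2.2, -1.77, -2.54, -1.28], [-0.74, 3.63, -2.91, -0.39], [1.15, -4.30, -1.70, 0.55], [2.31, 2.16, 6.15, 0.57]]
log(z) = [[(-2.63-0.29j), (-2.05+0.65j), -2.19+1.14j, -2.56-0.17j], [(-0.31-0.2j), (1.32+0.46j), -0.47+0.80j, (-0.33-0.12j)], [(0.06-0.58j), (-0.31+1.32j), 1.24+2.30j, (-0.07-0.35j)], [(5.71+1.1j), 1.42-2.50j, 1.46-4.37j, 3.82+0.67j]]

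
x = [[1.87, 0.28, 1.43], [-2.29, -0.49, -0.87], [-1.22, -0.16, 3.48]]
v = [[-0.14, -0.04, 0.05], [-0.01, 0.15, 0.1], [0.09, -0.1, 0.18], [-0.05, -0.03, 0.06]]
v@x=[[-0.23, -0.03, 0.01], [-0.48, -0.09, 0.2], [0.18, 0.05, 0.84], [-0.10, -0.01, 0.16]]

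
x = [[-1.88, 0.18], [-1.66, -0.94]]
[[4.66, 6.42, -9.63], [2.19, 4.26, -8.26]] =x @ [[-2.31,-3.29,5.10], [1.75,1.28,-0.22]]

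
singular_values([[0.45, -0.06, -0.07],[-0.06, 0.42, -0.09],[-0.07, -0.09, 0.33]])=[0.5, 0.47, 0.24]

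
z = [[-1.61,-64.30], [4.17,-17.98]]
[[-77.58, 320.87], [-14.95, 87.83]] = z@[[1.46, -0.41], [1.17, -4.98]]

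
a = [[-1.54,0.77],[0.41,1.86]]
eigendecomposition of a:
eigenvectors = [[-0.99,-0.22], [0.12,-0.98]]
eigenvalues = [-1.63, 1.95]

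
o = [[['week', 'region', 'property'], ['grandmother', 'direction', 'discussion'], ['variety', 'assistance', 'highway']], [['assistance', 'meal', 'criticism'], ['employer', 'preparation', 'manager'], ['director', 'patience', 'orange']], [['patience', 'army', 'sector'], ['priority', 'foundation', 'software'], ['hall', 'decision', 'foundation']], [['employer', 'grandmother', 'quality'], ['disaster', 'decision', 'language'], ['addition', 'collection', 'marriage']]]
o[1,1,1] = 'preparation'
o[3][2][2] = 'marriage'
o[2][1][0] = 'priority'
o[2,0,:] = ['patience', 'army', 'sector']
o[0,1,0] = 'grandmother'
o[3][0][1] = 'grandmother'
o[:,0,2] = ['property', 'criticism', 'sector', 'quality']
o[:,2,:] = [['variety', 'assistance', 'highway'], ['director', 'patience', 'orange'], ['hall', 'decision', 'foundation'], ['addition', 'collection', 'marriage']]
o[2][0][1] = 'army'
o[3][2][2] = 'marriage'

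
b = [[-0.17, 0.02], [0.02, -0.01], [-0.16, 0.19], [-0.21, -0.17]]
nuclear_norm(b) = 0.57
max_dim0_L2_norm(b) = 0.31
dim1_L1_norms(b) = [0.19, 0.03, 0.35, 0.38]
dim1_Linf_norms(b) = [0.17, 0.02, 0.19, 0.21]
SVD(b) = [[-0.54, 0.11], [0.06, -0.04], [-0.48, 0.77], [-0.69, -0.62]] @ diag([0.3147793634213506, 0.2557615146265155]) @ [[1.00, 0.05],[-0.05, 1.0]]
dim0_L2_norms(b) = [0.31, 0.26]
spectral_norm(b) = 0.31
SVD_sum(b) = [[-0.17, -0.01], [0.02, 0.00], [-0.15, -0.01], [-0.22, -0.01]] + [[-0.00, 0.03], [0.00, -0.01], [-0.01, 0.20], [0.01, -0.16]]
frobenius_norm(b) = 0.41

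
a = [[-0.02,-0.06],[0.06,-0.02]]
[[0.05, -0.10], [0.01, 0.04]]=a @ [[-0.08, 1.14],[-0.78, 1.25]]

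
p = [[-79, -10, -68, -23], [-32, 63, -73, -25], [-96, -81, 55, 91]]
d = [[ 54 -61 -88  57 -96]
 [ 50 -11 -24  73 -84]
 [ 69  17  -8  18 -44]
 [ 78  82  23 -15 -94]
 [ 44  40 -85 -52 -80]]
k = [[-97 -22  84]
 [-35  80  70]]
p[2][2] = 55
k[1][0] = -35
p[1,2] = -73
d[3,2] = 23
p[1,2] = -73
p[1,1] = 63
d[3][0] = 78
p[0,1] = -10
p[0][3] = -23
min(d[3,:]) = -94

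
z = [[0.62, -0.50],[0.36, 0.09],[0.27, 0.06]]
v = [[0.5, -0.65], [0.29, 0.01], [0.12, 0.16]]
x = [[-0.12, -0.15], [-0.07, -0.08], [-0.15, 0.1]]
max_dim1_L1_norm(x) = 0.27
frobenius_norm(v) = 0.89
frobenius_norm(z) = 0.92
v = z + x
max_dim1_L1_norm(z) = 1.12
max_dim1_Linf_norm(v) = 0.65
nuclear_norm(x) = 0.40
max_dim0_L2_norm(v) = 0.67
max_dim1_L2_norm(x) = 0.19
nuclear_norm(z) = 1.20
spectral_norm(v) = 0.84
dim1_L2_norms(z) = [0.8, 0.37, 0.28]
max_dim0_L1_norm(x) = 0.34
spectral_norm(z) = 0.86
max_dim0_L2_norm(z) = 0.77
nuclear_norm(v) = 1.14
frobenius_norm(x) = 0.28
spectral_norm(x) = 0.22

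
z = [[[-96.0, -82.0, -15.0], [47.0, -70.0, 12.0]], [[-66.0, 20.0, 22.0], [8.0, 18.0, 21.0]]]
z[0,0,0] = -96.0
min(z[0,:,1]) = -82.0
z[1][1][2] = 21.0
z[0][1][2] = 12.0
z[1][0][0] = -66.0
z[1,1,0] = 8.0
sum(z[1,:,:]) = 23.0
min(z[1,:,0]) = -66.0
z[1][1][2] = 21.0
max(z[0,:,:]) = 47.0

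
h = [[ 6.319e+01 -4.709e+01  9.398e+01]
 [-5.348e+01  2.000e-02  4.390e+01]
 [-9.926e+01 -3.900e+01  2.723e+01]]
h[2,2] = 27.23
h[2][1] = -39.0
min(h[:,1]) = -47.09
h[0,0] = 63.19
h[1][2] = 43.9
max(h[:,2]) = 93.98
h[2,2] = 27.23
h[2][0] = -99.26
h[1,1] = 0.02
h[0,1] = -47.09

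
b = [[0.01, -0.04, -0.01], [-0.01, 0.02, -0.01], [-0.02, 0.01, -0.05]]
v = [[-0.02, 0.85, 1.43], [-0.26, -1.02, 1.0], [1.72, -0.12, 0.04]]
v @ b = [[-0.04, 0.03, -0.08], [-0.01, 0.0, -0.04], [0.02, -0.07, -0.02]]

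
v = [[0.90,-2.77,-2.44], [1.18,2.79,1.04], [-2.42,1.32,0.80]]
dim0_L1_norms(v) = [4.5, 6.88, 4.28]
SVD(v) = [[-0.75,-0.07,0.65], [0.52,-0.68,0.52], [0.4,0.73,0.55]] @ diag([4.993089437063431, 2.734028181321001, 0.7263248427722799]) @ [[-0.21, 0.81, 0.54], [-0.96, -0.26, 0.02], [-0.16, 0.52, -0.84]]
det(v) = -9.92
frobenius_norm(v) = 5.74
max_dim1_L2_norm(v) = 3.8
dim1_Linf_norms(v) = [2.77, 2.79, 2.42]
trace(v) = 4.49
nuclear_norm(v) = 8.45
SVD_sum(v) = [[0.79, -3.07, -2.04],  [-0.54, 2.11, 1.40],  [-0.42, 1.64, 1.09]] + [[0.19, 0.05, -0.00], [1.78, 0.48, -0.04], [-1.94, -0.53, 0.04]] + [[-0.08, 0.25, -0.4], [-0.06, 0.2, -0.32], [-0.06, 0.21, -0.33]]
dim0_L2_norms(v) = [2.84, 4.15, 2.77]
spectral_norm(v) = 4.99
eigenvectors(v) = [[(0.48+0j), -0.68-0.05j, -0.68+0.05j], [-0.35+0.00j, (-0.15+0.14j), (-0.15-0.14j)], [(0.81+0j), 0.70+0.00j, (0.7-0j)]]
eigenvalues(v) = [(-1.2+0j), (2.84+0.43j), (2.84-0.43j)]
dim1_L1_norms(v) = [6.11, 5.01, 4.54]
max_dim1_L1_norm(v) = 6.11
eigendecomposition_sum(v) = [[(-0.48+0j), (-0.17+0j), -0.50+0.00j], [(0.35-0j), (0.12-0j), (0.37-0j)], [-0.81+0.00j, -0.29+0.00j, -0.84+0.00j]] + [[0.69+1.23j, -1.30+7.31j, (-0.97+2.46j)],[0.41+0.10j, (1.33+1.81j), (0.34+0.73j)],[(-0.8-1.22j), 0.80-7.65j, 0.82-2.61j]] + [[0.69-1.23j,-1.30-7.31j,(-0.97-2.46j)],[0.41-0.10j,(1.33-1.81j),(0.34-0.73j)],[(-0.8+1.22j),0.80+7.65j,(0.82+2.61j)]]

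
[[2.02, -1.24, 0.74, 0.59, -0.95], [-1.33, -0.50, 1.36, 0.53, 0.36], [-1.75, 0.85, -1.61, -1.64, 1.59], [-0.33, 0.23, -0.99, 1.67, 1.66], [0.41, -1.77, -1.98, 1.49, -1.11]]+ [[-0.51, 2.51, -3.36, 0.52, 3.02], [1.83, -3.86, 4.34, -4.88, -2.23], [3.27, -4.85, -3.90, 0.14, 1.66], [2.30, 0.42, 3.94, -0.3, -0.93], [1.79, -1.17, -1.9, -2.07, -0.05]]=[[1.51,1.27,-2.62,1.11,2.07], [0.50,-4.36,5.7,-4.35,-1.87], [1.52,-4.0,-5.51,-1.50,3.25], [1.97,0.65,2.95,1.37,0.73], [2.20,-2.94,-3.88,-0.58,-1.16]]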